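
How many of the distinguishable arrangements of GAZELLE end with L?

With the last slot taken by L, it remains to arrange the other 6 letters (GAZELE).
Those 6 letters have E appearing twice, giving (6)!/(2!) = 360.

360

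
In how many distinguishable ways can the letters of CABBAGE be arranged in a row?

Letter multiplicities in CABBAGE: A×2, B×2, C×1, E×1, G×1.
So there are 7! / (2!·2!) = 1260 distinguishable arrangements.

1260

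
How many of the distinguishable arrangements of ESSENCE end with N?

Fix N in the last position and arrange the remaining 6 letters.
Those 6 letters have E appearing 3 times and S appearing twice, giving (6)!/(3!·2!) = 60.

60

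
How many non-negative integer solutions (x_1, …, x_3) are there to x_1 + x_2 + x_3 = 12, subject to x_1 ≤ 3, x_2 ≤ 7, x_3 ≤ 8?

22

Without the upper bounds there are C(14,2) = 91 ways to split 12 among 3 variables.
Subtract solutions that violate a single cap (substitute x_i' = x_i − (cap_i+1)): x_1 ≥ 4 gives C(10,2) = 45; x_2 ≥ 8 gives C(6,2) = 15; x_3 ≥ 9 gives C(5,2) = 10. Together 70.
Add back pairs where two caps are both exceeded: 1 + 0 + 0 = 1.
By inclusion–exclusion the count is 91 − 70 + 1 = 22.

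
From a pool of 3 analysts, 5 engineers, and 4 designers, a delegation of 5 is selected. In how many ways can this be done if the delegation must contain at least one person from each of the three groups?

Unrestricted: C(12,5) = 792 ways to pick any 5 of the 12.
Subtract selections that omit an entire group: no analysts → C(9,5) = 126; no engineers → C(7,5) = 21; no designers → C(8,5) = 56.
Add back selections omitting two groups (i.e. drawn from a single group): C(3,5) + C(5,5) + C(4,5) = 1.
By inclusion–exclusion: 792 − 203 + 1 = 590.

590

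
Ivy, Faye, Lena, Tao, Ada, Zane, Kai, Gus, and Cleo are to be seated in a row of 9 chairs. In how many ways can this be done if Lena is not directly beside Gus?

282240

Of the 9! = 362880 arrangements, those with Lena and Gus adjacent number 2 × 8! = 80640 (treat the pair as a block with 2 internal orders).
Complementary counting: 362880 − 80640 = 282240.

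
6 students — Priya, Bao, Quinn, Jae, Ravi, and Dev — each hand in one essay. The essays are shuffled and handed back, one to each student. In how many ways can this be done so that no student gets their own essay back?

265

This is the derangement count D_6: permutations of 6 items with no fixed point.
By inclusion–exclusion this is Σ_{j=0}^{6} (−1)^j C(6,j)·(6−j)!.
Computing: 720 − 720 + 360 − 120 + 30 − 6 + 1 = 265.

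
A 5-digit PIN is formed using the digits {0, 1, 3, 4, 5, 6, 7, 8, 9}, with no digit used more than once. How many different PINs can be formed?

Choose and order 5 of the 9 symbols: the first digit has 9 options, the next 8, and so on down to 5.
9 × 8 × 7 × 6 × 5 = 15120.

15120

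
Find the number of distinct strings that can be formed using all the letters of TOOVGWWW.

3360

TOOVGWWW has 8 letters with O appearing twice and W appearing 3 times.
So there are 8! / (3!·2!) = 3360 distinguishable arrangements.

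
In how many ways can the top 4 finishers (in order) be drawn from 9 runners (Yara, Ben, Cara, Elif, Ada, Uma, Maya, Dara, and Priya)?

There are 9 choices for 1st place, 8 for 2nd, and so on down to 6 for position 4.
That gives 9 × 8 × 7 × 6 = 3024.

3024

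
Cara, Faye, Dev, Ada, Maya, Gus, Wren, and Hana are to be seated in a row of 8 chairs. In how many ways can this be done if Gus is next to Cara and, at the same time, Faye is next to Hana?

Treat {Gus,Cara} as one block (2 orders) and {Faye,Hana} as another (2 orders).
That leaves 6 units to arrange: 2 × 2 × 6! = 4 × 720 = 2880.

2880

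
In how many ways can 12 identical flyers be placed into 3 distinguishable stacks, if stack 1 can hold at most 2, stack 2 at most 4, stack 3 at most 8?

Without the upper bounds there are C(14,2) = 91 ways to split 12 among 3 stacks.
Subtract solutions that violate a single cap (substitute x_i' = x_i − (cap_i+1)): x_1 ≥ 3 gives C(11,2) = 55; x_2 ≥ 5 gives C(9,2) = 36; x_3 ≥ 9 gives C(5,2) = 10. Together 101.
Add back pairs where two caps are both exceeded: 15 + 1 + 0 = 16.
By inclusion–exclusion the count is 91 − 101 + 16 = 6.

6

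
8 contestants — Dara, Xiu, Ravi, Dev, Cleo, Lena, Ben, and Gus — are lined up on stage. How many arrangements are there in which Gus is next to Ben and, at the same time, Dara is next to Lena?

2880

Treat {Gus,Ben} as one block (2 orders) and {Dara,Lena} as another (2 orders).
That leaves 6 units to arrange: 2 × 2 × 6! = 4 × 720 = 2880.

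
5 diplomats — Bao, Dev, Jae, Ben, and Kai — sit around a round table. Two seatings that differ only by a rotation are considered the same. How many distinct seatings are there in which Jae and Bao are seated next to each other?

12

Treat {Jae, Bao} as one unit (2 internal orders) and seat the resulting 4 units around the table: (3)! circular arrangements.
So 2 × (3)! = 2 × 6 = 12.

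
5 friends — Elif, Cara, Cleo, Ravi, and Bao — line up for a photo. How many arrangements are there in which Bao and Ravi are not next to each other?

There are 5! = 120 arrangements in all. If Bao and Ravi are adjacent, merging them into one block gives 2·(4)! = 48 arrangements.
So 120 − 48 = 72 arrangements keep them apart.

72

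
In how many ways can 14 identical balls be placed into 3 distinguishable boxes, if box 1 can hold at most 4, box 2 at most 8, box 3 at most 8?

25

By stars and bars, unrestricted non-negative solutions to x_1+…+x_3 = 14 number C(14+2,2) = 120.
Subtract solutions that violate a single cap (substitute x_i' = x_i − (cap_i+1)): x_1 ≥ 5 gives C(11,2) = 55; x_2 ≥ 9 gives C(7,2) = 21; x_3 ≥ 9 gives C(7,2) = 21. Together 97.
Add back pairs where two caps are both exceeded: 1 + 1 + 0 = 2.
By inclusion–exclusion the count is 120 − 97 + 2 = 25.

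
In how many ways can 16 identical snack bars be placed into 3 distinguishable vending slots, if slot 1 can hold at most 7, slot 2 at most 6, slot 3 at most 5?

Ignoring the caps, the number of non-negative solutions to x_1+…+x_3 = 16 is C(18,2) = 153.
Subtract solutions that violate a single cap (substitute x_i' = x_i − (cap_i+1)): x_1 ≥ 8 gives C(10,2) = 45; x_2 ≥ 7 gives C(11,2) = 55; x_3 ≥ 6 gives C(12,2) = 66. Together 166.
Add back pairs where two caps are both exceeded: 3 + 6 + 10 = 19.
By inclusion–exclusion the count is 153 − 166 + 19 = 6.

6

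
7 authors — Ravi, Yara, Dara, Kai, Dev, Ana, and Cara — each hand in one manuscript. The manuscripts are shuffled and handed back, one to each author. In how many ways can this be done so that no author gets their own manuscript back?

This is the derangement count D_7: permutations of 7 items with no fixed point.
By inclusion–exclusion this is Σ_{j=0}^{7} (−1)^j C(7,j)·(7−j)!.
Computing: 5040 − 5040 + 2520 − 840 + 210 − 42 + 7 − 1 = 1854.

1854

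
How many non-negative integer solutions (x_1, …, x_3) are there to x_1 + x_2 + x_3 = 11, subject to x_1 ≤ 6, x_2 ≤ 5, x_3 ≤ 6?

27

By stars and bars, unrestricted non-negative solutions to x_1+…+x_3 = 11 number C(11+2,2) = 78.
Subtract solutions that violate a single cap (substitute x_i' = x_i − (cap_i+1)): x_1 ≥ 7 gives C(6,2) = 15; x_2 ≥ 6 gives C(7,2) = 21; x_3 ≥ 7 gives C(6,2) = 15. Together 51.
No two caps can be exceeded simultaneously, so the pair terms are all 0.
By inclusion–exclusion the count is 78 − 51 + 0 = 27.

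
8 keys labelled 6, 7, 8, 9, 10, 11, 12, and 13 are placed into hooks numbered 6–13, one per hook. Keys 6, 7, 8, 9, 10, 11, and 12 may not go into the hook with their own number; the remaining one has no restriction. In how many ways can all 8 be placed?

16687

Let Aᵢ (for 6 ≤ i ≤ 12) be the placements that put key i in its forbidden hook. Any j of these fix j positions, leaving (8−j)! ways to fill the rest, and there are C(7,j) ways to pick which j.
By inclusion–exclusion, the number of valid placements is Σ_{j=0}^{7} (−1)^j C(7,j)·(8−j)!.
Computing: 40320 − 35280 + 15120 − 4200 + 840 − 126 + 14 − 1 = 16687.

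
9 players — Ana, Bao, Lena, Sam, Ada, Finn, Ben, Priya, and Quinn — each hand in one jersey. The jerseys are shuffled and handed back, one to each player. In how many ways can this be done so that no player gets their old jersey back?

133496

This is the derangement count D_9: permutations of 9 items with no fixed point.
By inclusion–exclusion this is Σ_{j=0}^{9} (−1)^j C(9,j)·(9−j)!.
Computing: 362880 − 362880 + 181440 − 60480 + 15120 − 3024 + 504 − 72 + 9 − 1 = 133496.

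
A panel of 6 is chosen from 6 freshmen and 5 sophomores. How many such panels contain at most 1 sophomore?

31

Split by how many sophomores are chosen (0 through 1).
Sum: C(5,0)·C(6,6) + C(5,1)·C(6,5) = 1 + 30 = 31.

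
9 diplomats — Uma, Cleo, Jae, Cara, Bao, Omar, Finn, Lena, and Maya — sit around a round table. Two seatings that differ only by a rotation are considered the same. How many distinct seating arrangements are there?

40320

Fix one person's seat to break rotational symmetry; the remaining 8 people can be arranged in (8)! = 40320 ways.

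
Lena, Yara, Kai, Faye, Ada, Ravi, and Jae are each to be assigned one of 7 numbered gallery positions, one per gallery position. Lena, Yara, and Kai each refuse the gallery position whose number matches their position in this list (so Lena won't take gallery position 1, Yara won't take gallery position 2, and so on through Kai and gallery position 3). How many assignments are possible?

3216

Let Aᵢ (for i ∈ {1, 2, 3}) be the placements that put person i in their forbidden gallery position. Any j of these fix j positions, leaving (7−j)! ways to fill the rest, and there are C(3,j) ways to pick which j.
By inclusion–exclusion, the number of valid placements is Σ_{j=0}^{3} (−1)^j C(3,j)·(7−j)!.
Computing: 5040 − 2160 + 360 − 24 = 3216.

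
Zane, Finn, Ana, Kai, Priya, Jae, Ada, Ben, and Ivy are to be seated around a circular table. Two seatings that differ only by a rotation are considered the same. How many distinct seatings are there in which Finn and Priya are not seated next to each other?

Without the restriction there are (8)! = 40320 seatings.
Those with Finn next to Priya: fuse the pair into one unit and seat 8 units around a circle — 2·(7)! = 10080.
Subtracting, 40320 − 10080 = 30240.

30240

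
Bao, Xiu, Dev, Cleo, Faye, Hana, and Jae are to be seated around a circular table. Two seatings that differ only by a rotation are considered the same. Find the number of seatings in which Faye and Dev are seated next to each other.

240

Treat {Faye, Dev} as one unit (2 internal orders) and seat the resulting 6 units around the table: (5)! circular arrangements.
So 2 × (5)! = 2 × 120 = 240.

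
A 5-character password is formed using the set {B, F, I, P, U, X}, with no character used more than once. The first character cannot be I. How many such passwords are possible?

600

The first character has 6−1 = 5 choices (anything except I).
The remaining 4 characters are filled from the other 5 symbols without repetition: 5 × 4 × 3 × 2 = 120.
Total: 5 × 120 = 600.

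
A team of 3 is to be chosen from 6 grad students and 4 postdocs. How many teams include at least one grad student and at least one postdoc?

Unrestricted: C(10,3) = 120 ways to pick any 3 of the 10.
Subtract selections that omit an entire group: no grad students → C(4,3) = 4; no postdocs → C(6,3) = 20.
Both groups omitted at once is impossible, so 120 − 24 = 96.

96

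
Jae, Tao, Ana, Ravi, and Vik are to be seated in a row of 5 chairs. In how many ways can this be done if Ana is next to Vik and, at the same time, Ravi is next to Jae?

Treat {Ana,Vik} as one block (2 orders) and {Ravi,Jae} as another (2 orders).
That leaves 3 units to arrange: 2 × 2 × 3! = 4 × 6 = 24.

24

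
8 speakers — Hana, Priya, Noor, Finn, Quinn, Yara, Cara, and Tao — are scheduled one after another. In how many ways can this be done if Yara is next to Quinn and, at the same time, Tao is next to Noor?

2880

Treat {Yara,Quinn} as one block (2 orders) and {Tao,Noor} as another (2 orders).
That leaves 6 units to arrange: 2 × 2 × 6! = 4 × 720 = 2880.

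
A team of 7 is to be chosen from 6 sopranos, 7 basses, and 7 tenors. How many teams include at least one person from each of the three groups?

70658

Unrestricted: C(20,7) = 77520 ways to pick any 7 of the 20.
Selections missing a whole group: no sopranos → C(14,7) = 3432; no basses → C(13,7) = 1716; no tenors → C(13,7) = 1716.
Add back selections omitting two groups (i.e. drawn from a single group): C(6,7) + C(7,7) + C(7,7) = 2.
By inclusion–exclusion: 77520 − 6864 + 2 = 70658.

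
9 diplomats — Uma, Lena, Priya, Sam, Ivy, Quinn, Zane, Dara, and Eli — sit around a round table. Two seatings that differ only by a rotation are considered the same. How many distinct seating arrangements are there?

Around a circle, 9 distinct people have 9!/9 = (8)! = 40320 rotationally distinct seatings.

40320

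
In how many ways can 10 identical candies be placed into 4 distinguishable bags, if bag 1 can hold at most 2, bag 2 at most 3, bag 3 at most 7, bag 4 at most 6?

By stars and bars, unrestricted non-negative solutions to x_1+…+x_4 = 10 number C(10+3,3) = 286.
Subtract solutions that violate a single cap (substitute x_i' = x_i − (cap_i+1)): x_1 ≥ 3 gives C(10,3) = 120; x_2 ≥ 4 gives C(9,3) = 84; x_3 ≥ 8 gives C(5,3) = 10; x_4 ≥ 7 gives C(6,3) = 20. Together 234.
Add back pairs where two caps are both exceeded: 20 + 0 + 1 + 0 + 0 + 0 = 21.
By inclusion–exclusion the count is 286 − 234 + 21 = 73.

73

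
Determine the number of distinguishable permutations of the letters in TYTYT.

10

Letter multiplicities in TYTYT: T×3, Y×2.
So there are 5! / (3!·2!) = 10 distinguishable arrangements.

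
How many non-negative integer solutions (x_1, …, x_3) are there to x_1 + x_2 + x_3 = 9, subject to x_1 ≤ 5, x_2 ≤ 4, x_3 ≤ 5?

Without the upper bounds there are C(11,2) = 55 ways to split 9 among 3 variables.
Subtract solutions that violate a single cap (substitute x_i' = x_i − (cap_i+1)): x_1 ≥ 6 gives C(5,2) = 10; x_2 ≥ 5 gives C(6,2) = 15; x_3 ≥ 6 gives C(5,2) = 10. Together 35.
No two caps can be exceeded simultaneously, so the pair terms are all 0.
By inclusion–exclusion the count is 55 − 35 + 0 = 20.

20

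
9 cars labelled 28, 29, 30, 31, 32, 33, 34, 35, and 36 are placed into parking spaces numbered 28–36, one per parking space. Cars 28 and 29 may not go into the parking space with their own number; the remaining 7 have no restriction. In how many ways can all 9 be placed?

Let Aᵢ (for i ∈ {28, 29}) be the placements that put car i in its forbidden parking space. Any j of these fix j positions, leaving (9−j)! ways to fill the rest, and there are C(2,j) ways to pick which j.
By inclusion–exclusion, the number of valid placements is Σ_{j=0}^{2} (−1)^j C(2,j)·(9−j)!.
Computing: 362880 − 80640 + 5040 = 287280.

287280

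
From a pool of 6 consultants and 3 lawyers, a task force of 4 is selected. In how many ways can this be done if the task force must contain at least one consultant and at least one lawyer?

Total 4-person selections from all 9: C(9,4) = 126.
Selections missing a whole group: no consultants → C(3,4) = 0; no lawyers → C(6,4) = 15.
Both groups omitted at once is impossible, so 126 − 15 = 111.

111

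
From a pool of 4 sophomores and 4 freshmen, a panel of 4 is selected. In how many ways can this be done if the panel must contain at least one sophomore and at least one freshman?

68

Total 4-person selections from all 8: C(8,4) = 70.
Selections missing a whole group: no sophomores → C(4,4) = 1; no freshmen → C(4,4) = 1.
Both groups omitted at once is impossible, so 70 − 2 = 68.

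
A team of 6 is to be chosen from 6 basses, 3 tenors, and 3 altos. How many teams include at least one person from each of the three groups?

Unrestricted: C(12,6) = 924 ways to pick any 6 of the 12.
Subtract selections that omit an entire group: no basses → C(6,6) = 1; no tenors → C(9,6) = 84; no altos → C(9,6) = 84.
Add back selections omitting two groups (i.e. drawn from a single group): C(6,6) + C(3,6) + C(3,6) = 1.
By inclusion–exclusion: 924 − 169 + 1 = 756.

756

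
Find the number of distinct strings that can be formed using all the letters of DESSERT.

Letter multiplicities in DESSERT: D×1, E×2, R×1, S×2, T×1.
So there are 7! / (2!·2!) = 1260 distinguishable arrangements.

1260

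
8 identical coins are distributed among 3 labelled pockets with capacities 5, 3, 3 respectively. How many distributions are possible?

10

Without the upper bounds there are C(10,2) = 45 ways to split 8 among 3 pockets.
Subtract solutions that violate a single cap (substitute x_i' = x_i − (cap_i+1)): x_1 ≥ 6 gives C(4,2) = 6; x_2 ≥ 4 gives C(6,2) = 15; x_3 ≥ 4 gives C(6,2) = 15. Together 36.
Add back pairs where two caps are both exceeded: 0 + 0 + 1 = 1.
By inclusion–exclusion the count is 45 − 36 + 1 = 10.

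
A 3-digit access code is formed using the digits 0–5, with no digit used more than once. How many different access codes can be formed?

Choose and order 3 of the 6 symbols: the first digit has 6 options, the next 5, then 4.
That product is 6 × 5 × 4 = 120.

120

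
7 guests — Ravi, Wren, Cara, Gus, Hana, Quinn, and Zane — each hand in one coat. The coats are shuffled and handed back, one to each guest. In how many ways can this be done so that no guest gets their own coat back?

1854

Count assignments avoiding every fixed point. For any j of the 7 guests fixed to their own coat, the other 7−j can be arranged in (7−j)! ways.
By inclusion–exclusion this is Σ_{j=0}^{7} (−1)^j C(7,j)·(7−j)!.
Computing: 5040 − 5040 + 2520 − 840 + 210 − 42 + 7 − 1 = 1854.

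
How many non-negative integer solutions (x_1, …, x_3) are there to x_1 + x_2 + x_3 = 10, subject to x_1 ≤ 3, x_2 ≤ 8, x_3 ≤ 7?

29

Ignoring the caps, the number of non-negative solutions to x_1+…+x_3 = 10 is C(12,2) = 66.
Subtract solutions that violate a single cap (substitute x_i' = x_i − (cap_i+1)): x_1 ≥ 4 gives C(8,2) = 28; x_2 ≥ 9 gives C(3,2) = 3; x_3 ≥ 8 gives C(4,2) = 6. Together 37.
No two caps can be exceeded simultaneously, so the pair terms are all 0.
By inclusion–exclusion the count is 66 − 37 + 0 = 29.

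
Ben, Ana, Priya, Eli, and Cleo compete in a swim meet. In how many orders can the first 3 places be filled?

60

There are 5 choices for 1st place, 4 for 2nd, and 3 for 3rd.
That gives 5 × 4 × 3 = 60.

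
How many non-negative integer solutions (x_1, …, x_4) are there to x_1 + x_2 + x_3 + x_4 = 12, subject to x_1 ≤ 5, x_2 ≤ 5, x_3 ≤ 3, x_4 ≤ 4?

By stars and bars, unrestricted non-negative solutions to x_1+…+x_4 = 12 number C(12+3,3) = 455.
Subtract solutions that violate a single cap (substitute x_i' = x_i − (cap_i+1)): x_1 ≥ 6 gives C(9,3) = 84; x_2 ≥ 6 gives C(9,3) = 84; x_3 ≥ 4 gives C(11,3) = 165; x_4 ≥ 5 gives C(10,3) = 120. Together 453.
Add back pairs where two caps are both exceeded: 1 + 10 + 4 + 10 + 4 + 20 = 49.
By inclusion–exclusion the count is 455 − 453 + 49 = 51.

51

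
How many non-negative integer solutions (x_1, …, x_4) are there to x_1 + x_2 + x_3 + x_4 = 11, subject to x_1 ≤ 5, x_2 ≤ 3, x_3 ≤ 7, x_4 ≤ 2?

53

Without the upper bounds there are C(14,3) = 364 ways to split 11 among 4 variables.
Subtract solutions that violate a single cap (substitute x_i' = x_i − (cap_i+1)): x_1 ≥ 6 gives C(8,3) = 56; x_2 ≥ 4 gives C(10,3) = 120; x_3 ≥ 8 gives C(6,3) = 20; x_4 ≥ 3 gives C(11,3) = 165. Together 361.
Add back pairs where two caps are both exceeded: 4 + 0 + 10 + 0 + 35 + 1 = 50.
By inclusion–exclusion the count is 364 − 361 + 50 = 53.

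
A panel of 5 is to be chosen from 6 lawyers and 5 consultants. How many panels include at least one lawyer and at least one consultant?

455

With no constraint there are C(11,5) = 462 possible selections.
Selections missing a whole group: no lawyers → C(5,5) = 1; no consultants → C(6,5) = 6.
Both groups omitted at once is impossible, so 462 − 7 = 455.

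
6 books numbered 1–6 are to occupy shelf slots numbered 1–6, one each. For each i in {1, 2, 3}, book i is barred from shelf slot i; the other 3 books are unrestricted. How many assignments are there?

426

Let Aᵢ (for i ∈ {1, 2, 3}) be the placements that put book i in its forbidden shelf slot. Any j of these fix j positions, leaving (6−j)! ways to fill the rest, and there are C(3,j) ways to pick which j.
By inclusion–exclusion, the number of valid placements is Σ_{j=0}^{3} (−1)^j C(3,j)·(6−j)!.
Computing: 720 − 360 + 72 − 6 = 426.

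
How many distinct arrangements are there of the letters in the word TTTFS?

The 5 letters of TTTFS have repeats: T appearing 3 times.
Dividing 5! = 120 by 3! = 6 for the repeated letters gives 20.

20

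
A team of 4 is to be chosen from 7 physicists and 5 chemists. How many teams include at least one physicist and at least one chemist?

With no constraint there are C(12,4) = 495 possible selections.
Subtract selections that omit an entire group: no physicists → C(5,4) = 5; no chemists → C(7,4) = 35.
Both groups omitted at once is impossible, so 495 − 40 = 455.

455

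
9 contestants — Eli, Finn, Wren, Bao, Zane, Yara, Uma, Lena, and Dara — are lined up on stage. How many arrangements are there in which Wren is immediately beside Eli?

80640

Place the 7 others and the Wren-Eli pair as 8 objects in a line; the pair has 2 internal arrangements.
So the count is 2·(8)! = 80640.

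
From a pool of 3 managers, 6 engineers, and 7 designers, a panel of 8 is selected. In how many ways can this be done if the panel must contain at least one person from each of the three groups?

11529

Total 8-person selections from all 16: C(16,8) = 12870.
Selections missing a whole group: no managers → C(13,8) = 1287; no engineers → C(10,8) = 45; no designers → C(9,8) = 9.
Add back selections omitting two groups (i.e. drawn from a single group): C(3,8) + C(6,8) + C(7,8) = 0.
By inclusion–exclusion: 12870 − 1341 + 0 = 11529.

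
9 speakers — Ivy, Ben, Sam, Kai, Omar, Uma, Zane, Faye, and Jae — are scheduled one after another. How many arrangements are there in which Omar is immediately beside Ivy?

80640

Place the 7 others and the Omar-Ivy pair as 8 objects in a line; the pair has 2 internal arrangements.
That gives 2 × 8! = 2 × 40320 = 80640.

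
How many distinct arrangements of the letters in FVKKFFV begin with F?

With the first slot taken by F, it remains to arrange the other 6 letters (VKKFFV).
Those 6 letters have F appearing twice, K appearing twice, and V appearing twice, giving (6)!/(2!·2!·2!) = 90.

90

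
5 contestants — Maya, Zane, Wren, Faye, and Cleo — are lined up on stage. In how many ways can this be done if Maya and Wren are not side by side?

Of the 5! = 120 arrangements, those with Maya and Wren adjacent number 2 × 4! = 48 (treat the pair as a block with 2 internal orders).
So 120 − 48 = 72 arrangements keep them apart.

72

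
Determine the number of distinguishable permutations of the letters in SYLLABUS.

10080

Letter multiplicities in SYLLABUS: A×1, B×1, L×2, S×2, U×1, Y×1.
Dividing 8! = 40320 by 2!·2! = 4 for the repeated letters gives 10080.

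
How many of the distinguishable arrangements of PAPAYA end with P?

20

Fix P in the last position and arrange the remaining 5 letters.
Those 5 letters have A appearing 3 times, giving (5)!/(3!) = 20.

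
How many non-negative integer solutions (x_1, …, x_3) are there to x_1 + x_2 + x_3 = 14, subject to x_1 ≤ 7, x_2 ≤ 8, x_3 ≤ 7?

43

Without the upper bounds there are C(16,2) = 120 ways to split 14 among 3 variables.
Subtract solutions that violate a single cap (substitute x_i' = x_i − (cap_i+1)): x_1 ≥ 8 gives C(8,2) = 28; x_2 ≥ 9 gives C(7,2) = 21; x_3 ≥ 8 gives C(8,2) = 28. Together 77.
No two caps can be exceeded simultaneously, so the pair terms are all 0.
By inclusion–exclusion the count is 120 − 77 + 0 = 43.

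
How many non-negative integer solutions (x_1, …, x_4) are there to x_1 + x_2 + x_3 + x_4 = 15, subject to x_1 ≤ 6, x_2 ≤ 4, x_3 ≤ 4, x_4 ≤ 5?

Ignoring the caps, the number of non-negative solutions to x_1+…+x_4 = 15 is C(18,3) = 816.
Subtract solutions that violate a single cap (substitute x_i' = x_i − (cap_i+1)): x_1 ≥ 7 gives C(11,3) = 165; x_2 ≥ 5 gives C(13,3) = 286; x_3 ≥ 5 gives C(13,3) = 286; x_4 ≥ 6 gives C(12,3) = 220. Together 957.
Add back pairs where two caps are both exceeded: 20 + 20 + 10 + 56 + 35 + 35 = 176.
By inclusion–exclusion the count is 816 − 957 + 176 = 35.

35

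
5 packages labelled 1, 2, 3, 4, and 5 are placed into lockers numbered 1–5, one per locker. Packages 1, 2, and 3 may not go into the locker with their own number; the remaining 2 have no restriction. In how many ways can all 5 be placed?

64

Let Aᵢ (for i ∈ {1, 2, 3}) be the placements that put package i in its forbidden locker. Any j of these fix j positions, leaving (5−j)! ways to fill the rest, and there are C(3,j) ways to pick which j.
By inclusion–exclusion, the number of valid placements is Σ_{j=0}^{3} (−1)^j C(3,j)·(5−j)!.
Computing: 120 − 72 + 18 − 2 = 64.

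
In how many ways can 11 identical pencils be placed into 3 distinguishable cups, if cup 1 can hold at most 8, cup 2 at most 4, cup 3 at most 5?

Without the upper bounds there are C(13,2) = 78 ways to split 11 among 3 cups.
Subtract solutions that violate a single cap (substitute x_i' = x_i − (cap_i+1)): x_1 ≥ 9 gives C(4,2) = 6; x_2 ≥ 5 gives C(8,2) = 28; x_3 ≥ 6 gives C(7,2) = 21. Together 55.
Add back pairs where two caps are both exceeded: 0 + 0 + 1 = 1.
By inclusion–exclusion the count is 78 − 55 + 1 = 24.

24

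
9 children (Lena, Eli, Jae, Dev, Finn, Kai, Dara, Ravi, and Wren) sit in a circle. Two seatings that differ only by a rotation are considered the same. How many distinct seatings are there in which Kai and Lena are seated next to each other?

10080

Glue Kai and Lena into a block (2 internal orders). Seating 8 units around a circle gives (7)! arrangements.
So 2 × (7)! = 2 × 5040 = 10080.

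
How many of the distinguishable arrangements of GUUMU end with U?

12

Fix U in the last position and arrange the remaining 4 letters.
Those 4 letters have U appearing twice, giving (4)!/(2!) = 12.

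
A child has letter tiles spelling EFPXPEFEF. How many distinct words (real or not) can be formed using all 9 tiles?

5040

The 9 letters of EFPXPEFEF have repeats: E appearing 3 times, F appearing 3 times, and P appearing twice.
So there are 9! / (3!·3!·2!) = 5040 distinguishable arrangements.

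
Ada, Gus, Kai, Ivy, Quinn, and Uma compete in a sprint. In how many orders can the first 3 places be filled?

120

There are 6 choices for 1st place, 5 for 2nd, and 4 for 3rd.
That gives 6 × 5 × 4 = 120.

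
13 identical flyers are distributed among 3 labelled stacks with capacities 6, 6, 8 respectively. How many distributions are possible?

By stars and bars, unrestricted non-negative solutions to x_1+…+x_3 = 13 number C(13+2,2) = 105.
Subtract solutions that violate a single cap (substitute x_i' = x_i − (cap_i+1)): x_1 ≥ 7 gives C(8,2) = 28; x_2 ≥ 7 gives C(8,2) = 28; x_3 ≥ 9 gives C(6,2) = 15. Together 71.
No two caps can be exceeded simultaneously, so the pair terms are all 0.
By inclusion–exclusion the count is 105 − 71 + 0 = 34.

34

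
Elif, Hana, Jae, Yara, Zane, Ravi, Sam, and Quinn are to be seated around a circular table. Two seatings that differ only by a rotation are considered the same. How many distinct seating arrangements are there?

Fix one person's seat to break rotational symmetry; the remaining 7 people can be arranged in (7)! = 5040 ways.

5040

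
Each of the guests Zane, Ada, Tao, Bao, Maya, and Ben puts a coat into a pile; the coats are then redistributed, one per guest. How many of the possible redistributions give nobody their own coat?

This is the derangement count D_6: permutations of 6 items with no fixed point.
By inclusion–exclusion this is Σ_{j=0}^{6} (−1)^j C(6,j)·(6−j)!.
Computing: 720 − 720 + 360 − 120 + 30 − 6 + 1 = 265.

265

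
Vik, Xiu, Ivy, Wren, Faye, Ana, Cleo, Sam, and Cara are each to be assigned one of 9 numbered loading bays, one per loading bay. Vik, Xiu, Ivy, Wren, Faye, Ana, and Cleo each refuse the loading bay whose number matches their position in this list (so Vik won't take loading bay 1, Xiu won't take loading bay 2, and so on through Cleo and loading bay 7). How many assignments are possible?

Let Aᵢ (for 1 ≤ i ≤ 7) be the placements that put person i in their forbidden loading bay. Any j of these fix j positions, leaving (9−j)! ways to fill the rest, and there are C(7,j) ways to pick which j.
By inclusion–exclusion, the number of valid placements is Σ_{j=0}^{7} (−1)^j C(7,j)·(9−j)!.
Computing: 362880 − 282240 + 105840 − 25200 + 4200 − 504 + 42 − 2 = 165016.

165016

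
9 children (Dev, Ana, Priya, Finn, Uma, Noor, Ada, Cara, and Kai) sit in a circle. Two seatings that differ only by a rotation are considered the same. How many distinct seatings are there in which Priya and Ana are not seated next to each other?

30240

Without the restriction there are (8)! = 40320 seatings.
Seatings with Priya beside Ana: treat them as a block with 2 internal orders, giving 2 × (7)! = 10080.
Subtracting, 40320 − 10080 = 30240.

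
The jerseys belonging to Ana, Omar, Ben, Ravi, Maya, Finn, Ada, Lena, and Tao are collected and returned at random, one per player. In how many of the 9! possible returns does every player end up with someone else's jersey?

Count assignments avoiding every fixed point. For any j of the 9 players fixed to their old jersey, the other 9−j can be arranged in (9−j)! ways.
By inclusion–exclusion this is Σ_{j=0}^{9} (−1)^j C(9,j)·(9−j)!.
Computing: 362880 − 362880 + 181440 − 60480 + 15120 − 3024 + 504 − 72 + 9 − 1 = 133496.

133496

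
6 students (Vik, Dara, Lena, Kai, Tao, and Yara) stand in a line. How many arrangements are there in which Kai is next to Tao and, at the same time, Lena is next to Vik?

96

Treat {Kai,Tao} as one block (2 orders) and {Lena,Vik} as another (2 orders).
That leaves 4 units to arrange: 2 × 2 × 4! = 4 × 24 = 96.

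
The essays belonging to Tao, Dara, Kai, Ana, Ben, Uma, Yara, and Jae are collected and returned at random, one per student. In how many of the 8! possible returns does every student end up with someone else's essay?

14833

Count assignments avoiding every fixed point. For any j of the 8 students fixed to their own essay, the other 8−j can be arranged in (8−j)! ways.
By inclusion–exclusion this is Σ_{j=0}^{8} (−1)^j C(8,j)·(8−j)!.
Computing: 40320 − 40320 + 20160 − 6720 + 1680 − 336 + 56 − 8 + 1 = 14833.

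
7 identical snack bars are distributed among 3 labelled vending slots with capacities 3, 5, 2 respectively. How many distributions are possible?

9

Ignoring the caps, the number of non-negative solutions to x_1+…+x_3 = 7 is C(9,2) = 36.
Subtract solutions that violate a single cap (substitute x_i' = x_i − (cap_i+1)): x_1 ≥ 4 gives C(5,2) = 10; x_2 ≥ 6 gives C(3,2) = 3; x_3 ≥ 3 gives C(6,2) = 15. Together 28.
Add back pairs where two caps are both exceeded: 0 + 1 + 0 = 1.
By inclusion–exclusion the count is 36 − 28 + 1 = 9.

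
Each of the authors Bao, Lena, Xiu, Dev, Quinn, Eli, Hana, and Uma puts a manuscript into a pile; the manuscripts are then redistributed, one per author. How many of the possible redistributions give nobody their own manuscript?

Count assignments avoiding every fixed point. For any j of the 8 authors fixed to their own manuscript, the other 8−j can be arranged in (8−j)! ways.
By inclusion–exclusion this is Σ_{j=0}^{8} (−1)^j C(8,j)·(8−j)!.
Computing: 40320 − 40320 + 20160 − 6720 + 1680 − 336 + 56 − 8 + 1 = 14833.

14833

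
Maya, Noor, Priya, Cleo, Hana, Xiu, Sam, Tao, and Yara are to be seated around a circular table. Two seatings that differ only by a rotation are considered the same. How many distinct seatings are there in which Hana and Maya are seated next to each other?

Treat {Hana, Maya} as one unit (2 internal orders) and seat the resulting 8 units around the table: (7)! circular arrangements.
So 2 × (7)! = 2 × 5040 = 10080.

10080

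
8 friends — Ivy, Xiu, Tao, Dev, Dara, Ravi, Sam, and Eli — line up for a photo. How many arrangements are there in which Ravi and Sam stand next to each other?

10080

Glue Ravi and Sam into one block (2 internal orders), leaving 7 units to arrange in a row.
That gives 2 × 7! = 2 × 5040 = 10080.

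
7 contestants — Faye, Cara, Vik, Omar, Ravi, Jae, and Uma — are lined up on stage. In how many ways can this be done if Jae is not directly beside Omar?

3600

There are 7! = 5040 arrangements in all. If Jae and Omar are adjacent, merging them into one block gives 2·(6)! = 1440 arrangements.
So 5040 − 1440 = 3600 arrangements keep them apart.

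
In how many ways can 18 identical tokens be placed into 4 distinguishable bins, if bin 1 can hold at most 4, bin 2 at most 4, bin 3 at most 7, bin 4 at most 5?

10

By stars and bars, unrestricted non-negative solutions to x_1+…+x_4 = 18 number C(18+3,3) = 1330.
Subtract solutions that violate a single cap (substitute x_i' = x_i − (cap_i+1)): x_1 ≥ 5 gives C(16,3) = 560; x_2 ≥ 5 gives C(16,3) = 560; x_3 ≥ 8 gives C(13,3) = 286; x_4 ≥ 6 gives C(15,3) = 455. Together 1861.
Add back pairs where two caps are both exceeded: 165 + 56 + 120 + 56 + 120 + 35 = 552.
Subtract triples: 1 + 10 + 0 + 0 = 11.
By inclusion–exclusion the count is 1330 − 1861 + 552 − 11 = 10.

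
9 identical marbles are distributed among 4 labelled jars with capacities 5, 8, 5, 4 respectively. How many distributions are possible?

By stars and bars, unrestricted non-negative solutions to x_1+…+x_4 = 9 number C(9+3,3) = 220.
Subtract solutions that violate a single cap (substitute x_i' = x_i − (cap_i+1)): x_1 ≥ 6 gives C(6,3) = 20; x_2 ≥ 9 gives C(3,3) = 1; x_3 ≥ 6 gives C(6,3) = 20; x_4 ≥ 5 gives C(7,3) = 35. Together 76.
No two caps can be exceeded simultaneously, so the pair terms are all 0.
By inclusion–exclusion the count is 220 − 76 + 0 = 144.

144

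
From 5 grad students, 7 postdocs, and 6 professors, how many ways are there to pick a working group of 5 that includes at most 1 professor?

Split by how many professors are chosen (0 through 1).
Sum: C(6,0)·C(12,5) + C(6,1)·C(12,4) = 792 + 2970 = 3762.

3762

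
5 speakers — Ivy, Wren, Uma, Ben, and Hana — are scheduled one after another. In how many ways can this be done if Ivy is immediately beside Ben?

48

Place the 3 others and the Ivy-Ben pair as 4 objects in a line; the pair has 2 internal arrangements.
So the count is 2·(4)! = 48.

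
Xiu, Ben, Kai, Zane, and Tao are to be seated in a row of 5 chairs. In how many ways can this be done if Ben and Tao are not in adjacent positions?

There are 5! = 120 arrangements in all. If Ben and Tao are adjacent, merging them into one block gives 2·(4)! = 48 arrangements.
So 120 − 48 = 72 arrangements keep them apart.

72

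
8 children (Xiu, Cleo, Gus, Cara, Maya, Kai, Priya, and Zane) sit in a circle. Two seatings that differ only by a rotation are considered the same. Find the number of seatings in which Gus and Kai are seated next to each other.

1440

Glue Gus and Kai into a block (2 internal orders). Seating 7 units around a circle gives (6)! arrangements.
So 2 × (6)! = 2 × 720 = 1440.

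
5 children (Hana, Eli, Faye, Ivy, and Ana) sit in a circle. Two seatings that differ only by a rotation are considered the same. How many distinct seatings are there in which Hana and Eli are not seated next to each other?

12

Without the restriction there are (4)! = 24 seatings.
Those with Hana next to Eli: fuse the pair into one unit and seat 4 units around a circle — 2·(3)! = 12.
Subtracting, 24 − 12 = 12.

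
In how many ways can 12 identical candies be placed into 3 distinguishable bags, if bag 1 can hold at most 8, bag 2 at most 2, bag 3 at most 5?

9

Without the upper bounds there are C(14,2) = 91 ways to split 12 among 3 bags.
Subtract solutions that violate a single cap (substitute x_i' = x_i − (cap_i+1)): x_1 ≥ 9 gives C(5,2) = 10; x_2 ≥ 3 gives C(11,2) = 55; x_3 ≥ 6 gives C(8,2) = 28. Together 93.
Add back pairs where two caps are both exceeded: 1 + 0 + 10 = 11.
By inclusion–exclusion the count is 91 − 93 + 11 = 9.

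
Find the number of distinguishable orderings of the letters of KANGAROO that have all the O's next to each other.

Treat the 2 copies of O as a single block. The multiset to arrange is then {OO, A, A, G, K, N, R}, 7 items in all.
That gives (7)!/(2!) = 2520 arrangements.

2520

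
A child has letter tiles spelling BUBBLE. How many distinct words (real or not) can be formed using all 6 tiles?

120

The 6 letters of BUBBLE have repeats: B appearing 3 times.
The number of distinct arrangements is 6!/(3!) = 720/6 = 120.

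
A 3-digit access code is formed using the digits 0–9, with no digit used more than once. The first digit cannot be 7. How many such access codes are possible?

648

The first digit has 10−1 = 9 choices (anything except 7).
The remaining 2 digits are filled from the other 9 symbols without repetition: 9 × 8 = 72.
Total: 9 × 72 = 648.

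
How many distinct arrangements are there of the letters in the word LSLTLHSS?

1120

Letter multiplicities in LSLTLHSS: H×1, L×3, S×3, T×1.
The number of distinct arrangements is 8!/(3!·3!) = 40320/36 = 1120.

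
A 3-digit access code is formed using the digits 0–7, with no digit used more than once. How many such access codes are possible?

Choose and order 3 of the 8 symbols: the first digit has 8 options, the next 7, then 6.
8 × 7 × 6 = 336.

336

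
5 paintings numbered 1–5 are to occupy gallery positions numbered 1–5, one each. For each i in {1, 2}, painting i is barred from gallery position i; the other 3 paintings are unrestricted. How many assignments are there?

78

Let Aᵢ (for i ∈ {1, 2}) be the placements that put painting i in its forbidden gallery position. Any j of these fix j positions, leaving (5−j)! ways to fill the rest, and there are C(2,j) ways to pick which j.
By inclusion–exclusion, the number of valid placements is Σ_{j=0}^{2} (−1)^j C(2,j)·(5−j)!.
Computing: 120 − 48 + 6 = 78.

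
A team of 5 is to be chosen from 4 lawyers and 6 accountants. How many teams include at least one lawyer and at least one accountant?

With no constraint there are C(10,5) = 252 possible selections.
Selections missing a whole group: no lawyers → C(6,5) = 6; no accountants → C(4,5) = 0.
Both groups omitted at once is impossible, so 252 − 6 = 246.

246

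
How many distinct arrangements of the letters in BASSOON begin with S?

With the first slot taken by S, it remains to arrange the other 6 letters (BASOON).
Those 6 letters have O appearing twice, giving (6)!/(2!) = 360.

360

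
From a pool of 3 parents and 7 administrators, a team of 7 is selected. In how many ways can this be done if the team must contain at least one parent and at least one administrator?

Unrestricted: C(10,7) = 120 ways to pick any 7 of the 10.
Selections missing a whole group: no parents → C(7,7) = 1; no administrators → C(3,7) = 0.
Both groups omitted at once is impossible, so 120 − 1 = 119.

119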